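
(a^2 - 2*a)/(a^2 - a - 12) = a*(2 - a)/(-a^2 + a + 12)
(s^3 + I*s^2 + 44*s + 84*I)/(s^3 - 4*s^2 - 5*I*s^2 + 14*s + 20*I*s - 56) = (s + 6*I)/(s - 4)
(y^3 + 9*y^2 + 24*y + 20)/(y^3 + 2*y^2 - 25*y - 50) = (y + 2)/(y - 5)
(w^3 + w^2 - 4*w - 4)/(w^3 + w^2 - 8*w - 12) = (w^2 - w - 2)/(w^2 - w - 6)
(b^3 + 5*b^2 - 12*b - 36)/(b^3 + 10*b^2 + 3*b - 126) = (b + 2)/(b + 7)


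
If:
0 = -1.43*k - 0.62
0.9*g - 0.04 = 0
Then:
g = 0.04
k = -0.43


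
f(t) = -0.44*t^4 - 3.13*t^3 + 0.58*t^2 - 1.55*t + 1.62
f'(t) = -1.76*t^3 - 9.39*t^2 + 1.16*t - 1.55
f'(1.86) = -43.20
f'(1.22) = -17.31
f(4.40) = -425.51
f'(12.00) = -4381.07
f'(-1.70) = -22.01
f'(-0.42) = -3.56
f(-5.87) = 141.38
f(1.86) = -24.66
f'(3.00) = -130.10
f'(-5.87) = 24.07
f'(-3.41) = -44.91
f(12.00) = -14465.94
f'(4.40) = -328.16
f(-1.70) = 17.63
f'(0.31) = -2.15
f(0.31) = 1.10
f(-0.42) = 2.59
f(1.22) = -6.07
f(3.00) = -117.96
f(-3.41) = 78.27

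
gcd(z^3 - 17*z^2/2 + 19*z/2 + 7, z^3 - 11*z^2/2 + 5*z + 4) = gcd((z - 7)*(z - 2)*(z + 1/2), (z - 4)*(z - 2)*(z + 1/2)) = z^2 - 3*z/2 - 1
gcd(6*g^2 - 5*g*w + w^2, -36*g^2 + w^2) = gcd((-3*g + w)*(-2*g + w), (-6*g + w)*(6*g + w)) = 1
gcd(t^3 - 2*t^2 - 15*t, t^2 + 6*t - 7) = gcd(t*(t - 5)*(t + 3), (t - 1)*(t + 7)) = 1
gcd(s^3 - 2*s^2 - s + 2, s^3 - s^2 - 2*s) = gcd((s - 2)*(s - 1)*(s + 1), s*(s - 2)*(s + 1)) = s^2 - s - 2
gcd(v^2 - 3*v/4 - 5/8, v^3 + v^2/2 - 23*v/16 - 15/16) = v - 5/4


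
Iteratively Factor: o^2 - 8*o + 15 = (o - 5)*(o - 3)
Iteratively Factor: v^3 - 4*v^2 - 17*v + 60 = (v - 5)*(v^2 + v - 12) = (v - 5)*(v - 3)*(v + 4)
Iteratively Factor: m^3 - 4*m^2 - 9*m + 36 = (m + 3)*(m^2 - 7*m + 12) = (m - 4)*(m + 3)*(m - 3)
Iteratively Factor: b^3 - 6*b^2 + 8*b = (b)*(b^2 - 6*b + 8) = b*(b - 4)*(b - 2)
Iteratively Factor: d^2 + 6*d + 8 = (d + 2)*(d + 4)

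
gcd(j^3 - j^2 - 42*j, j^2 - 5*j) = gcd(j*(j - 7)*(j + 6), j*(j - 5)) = j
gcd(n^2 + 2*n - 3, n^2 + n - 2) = n - 1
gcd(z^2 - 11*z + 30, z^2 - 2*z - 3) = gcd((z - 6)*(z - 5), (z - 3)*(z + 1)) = 1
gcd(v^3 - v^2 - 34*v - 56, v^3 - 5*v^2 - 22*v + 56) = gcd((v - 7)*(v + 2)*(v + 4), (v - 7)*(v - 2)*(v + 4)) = v^2 - 3*v - 28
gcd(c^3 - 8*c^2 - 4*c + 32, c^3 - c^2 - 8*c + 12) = c - 2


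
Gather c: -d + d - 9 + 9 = 0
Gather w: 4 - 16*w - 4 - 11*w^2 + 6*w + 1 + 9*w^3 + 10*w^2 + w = 9*w^3 - w^2 - 9*w + 1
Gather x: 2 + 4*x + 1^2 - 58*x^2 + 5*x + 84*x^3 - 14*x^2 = 84*x^3 - 72*x^2 + 9*x + 3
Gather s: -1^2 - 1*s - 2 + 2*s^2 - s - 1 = 2*s^2 - 2*s - 4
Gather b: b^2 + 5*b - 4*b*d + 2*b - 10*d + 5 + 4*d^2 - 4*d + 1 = b^2 + b*(7 - 4*d) + 4*d^2 - 14*d + 6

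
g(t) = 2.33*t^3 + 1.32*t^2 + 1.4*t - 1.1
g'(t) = 6.99*t^2 + 2.64*t + 1.4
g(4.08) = 184.83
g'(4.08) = 128.53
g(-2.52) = -33.53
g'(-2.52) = 39.14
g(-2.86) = -48.81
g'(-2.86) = 51.03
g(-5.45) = -346.70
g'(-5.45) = 194.63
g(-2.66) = -39.34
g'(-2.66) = 43.84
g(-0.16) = -1.30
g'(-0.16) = 1.16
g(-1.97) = -16.55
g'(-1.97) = 23.33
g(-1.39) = -6.75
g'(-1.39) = 11.24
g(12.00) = 4232.02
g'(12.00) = 1039.64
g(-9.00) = -1605.35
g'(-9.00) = 543.83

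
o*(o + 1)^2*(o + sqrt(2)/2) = o^4 + sqrt(2)*o^3/2 + 2*o^3 + o^2 + sqrt(2)*o^2 + sqrt(2)*o/2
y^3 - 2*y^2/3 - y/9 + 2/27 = (y - 2/3)*(y - 1/3)*(y + 1/3)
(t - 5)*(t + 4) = t^2 - t - 20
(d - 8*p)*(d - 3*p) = d^2 - 11*d*p + 24*p^2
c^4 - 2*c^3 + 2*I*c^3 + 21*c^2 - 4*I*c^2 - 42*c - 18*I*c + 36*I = (c - 2)*(c - 3*I)*(c - I)*(c + 6*I)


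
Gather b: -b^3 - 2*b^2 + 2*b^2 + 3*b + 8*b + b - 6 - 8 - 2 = -b^3 + 12*b - 16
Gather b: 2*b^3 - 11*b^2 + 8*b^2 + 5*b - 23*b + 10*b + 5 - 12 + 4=2*b^3 - 3*b^2 - 8*b - 3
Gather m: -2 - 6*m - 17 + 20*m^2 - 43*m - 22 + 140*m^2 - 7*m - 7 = 160*m^2 - 56*m - 48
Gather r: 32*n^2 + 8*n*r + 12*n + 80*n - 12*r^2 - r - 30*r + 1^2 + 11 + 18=32*n^2 + 92*n - 12*r^2 + r*(8*n - 31) + 30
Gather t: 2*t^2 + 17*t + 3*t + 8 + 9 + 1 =2*t^2 + 20*t + 18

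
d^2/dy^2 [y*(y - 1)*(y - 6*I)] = 6*y - 2 - 12*I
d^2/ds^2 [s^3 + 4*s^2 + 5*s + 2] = 6*s + 8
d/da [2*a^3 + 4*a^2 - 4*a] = 6*a^2 + 8*a - 4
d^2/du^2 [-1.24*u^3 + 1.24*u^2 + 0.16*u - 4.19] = 2.48 - 7.44*u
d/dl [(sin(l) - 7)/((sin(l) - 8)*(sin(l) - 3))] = (14*sin(l) + cos(l)^2 - 54)*cos(l)/((sin(l) - 8)^2*(sin(l) - 3)^2)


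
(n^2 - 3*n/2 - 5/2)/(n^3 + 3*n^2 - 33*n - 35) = (n - 5/2)/(n^2 + 2*n - 35)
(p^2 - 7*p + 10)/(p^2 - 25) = (p - 2)/(p + 5)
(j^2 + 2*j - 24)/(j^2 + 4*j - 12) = (j - 4)/(j - 2)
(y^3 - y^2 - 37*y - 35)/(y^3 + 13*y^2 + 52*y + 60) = (y^2 - 6*y - 7)/(y^2 + 8*y + 12)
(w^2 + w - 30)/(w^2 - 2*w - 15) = (w + 6)/(w + 3)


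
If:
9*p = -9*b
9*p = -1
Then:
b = 1/9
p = -1/9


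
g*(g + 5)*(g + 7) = g^3 + 12*g^2 + 35*g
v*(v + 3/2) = v^2 + 3*v/2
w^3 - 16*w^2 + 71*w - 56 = (w - 8)*(w - 7)*(w - 1)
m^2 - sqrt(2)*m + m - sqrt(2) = (m + 1)*(m - sqrt(2))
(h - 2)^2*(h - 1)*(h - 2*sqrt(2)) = h^4 - 5*h^3 - 2*sqrt(2)*h^3 + 8*h^2 + 10*sqrt(2)*h^2 - 16*sqrt(2)*h - 4*h + 8*sqrt(2)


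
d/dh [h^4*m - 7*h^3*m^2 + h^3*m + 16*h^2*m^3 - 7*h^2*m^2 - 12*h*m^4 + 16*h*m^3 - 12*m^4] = m*(4*h^3 - 21*h^2*m + 3*h^2 + 32*h*m^2 - 14*h*m - 12*m^3 + 16*m^2)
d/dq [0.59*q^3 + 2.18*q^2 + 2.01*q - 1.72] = 1.77*q^2 + 4.36*q + 2.01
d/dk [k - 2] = 1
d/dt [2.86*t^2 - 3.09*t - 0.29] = 5.72*t - 3.09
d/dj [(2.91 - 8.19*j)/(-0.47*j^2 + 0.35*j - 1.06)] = (-3.8493*j^2 + 2.7354*j + 7.6629)/(0.2209*j^4 - 0.329*j^3 + 1.1189*j^2 - 0.742*j + 1.1236)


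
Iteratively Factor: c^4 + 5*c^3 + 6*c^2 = (c + 2)*(c^3 + 3*c^2) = c*(c + 2)*(c^2 + 3*c) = c^2*(c + 2)*(c + 3)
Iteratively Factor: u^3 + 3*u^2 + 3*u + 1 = (u + 1)*(u^2 + 2*u + 1) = (u + 1)^2*(u + 1)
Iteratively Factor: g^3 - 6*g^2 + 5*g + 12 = (g - 3)*(g^2 - 3*g - 4) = (g - 3)*(g + 1)*(g - 4)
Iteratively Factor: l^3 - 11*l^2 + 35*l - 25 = (l - 1)*(l^2 - 10*l + 25) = (l - 5)*(l - 1)*(l - 5)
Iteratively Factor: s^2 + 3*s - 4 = (s - 1)*(s + 4)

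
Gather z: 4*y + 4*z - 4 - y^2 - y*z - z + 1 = -y^2 + 4*y + z*(3 - y) - 3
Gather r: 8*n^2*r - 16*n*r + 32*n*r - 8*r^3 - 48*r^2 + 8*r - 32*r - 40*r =-8*r^3 - 48*r^2 + r*(8*n^2 + 16*n - 64)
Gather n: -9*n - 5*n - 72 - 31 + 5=-14*n - 98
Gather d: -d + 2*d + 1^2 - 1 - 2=d - 2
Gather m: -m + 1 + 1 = 2 - m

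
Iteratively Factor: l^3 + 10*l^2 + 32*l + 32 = (l + 2)*(l^2 + 8*l + 16) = (l + 2)*(l + 4)*(l + 4)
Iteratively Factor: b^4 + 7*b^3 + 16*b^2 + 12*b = (b + 2)*(b^3 + 5*b^2 + 6*b) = b*(b + 2)*(b^2 + 5*b + 6) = b*(b + 2)*(b + 3)*(b + 2)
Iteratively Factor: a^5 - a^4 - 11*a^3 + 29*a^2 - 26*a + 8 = (a + 4)*(a^4 - 5*a^3 + 9*a^2 - 7*a + 2) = (a - 1)*(a + 4)*(a^3 - 4*a^2 + 5*a - 2) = (a - 1)^2*(a + 4)*(a^2 - 3*a + 2) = (a - 1)^3*(a + 4)*(a - 2)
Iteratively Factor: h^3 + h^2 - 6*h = (h + 3)*(h^2 - 2*h) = (h - 2)*(h + 3)*(h)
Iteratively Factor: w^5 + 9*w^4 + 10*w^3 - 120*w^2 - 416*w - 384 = (w + 2)*(w^4 + 7*w^3 - 4*w^2 - 112*w - 192) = (w + 2)*(w + 4)*(w^3 + 3*w^2 - 16*w - 48) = (w + 2)*(w + 4)^2*(w^2 - w - 12) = (w - 4)*(w + 2)*(w + 4)^2*(w + 3)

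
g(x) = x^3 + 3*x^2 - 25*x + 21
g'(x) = 3*x^2 + 6*x - 25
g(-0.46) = 33.04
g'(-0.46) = -27.13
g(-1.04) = 49.12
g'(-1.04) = -28.00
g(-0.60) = 36.86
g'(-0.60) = -27.52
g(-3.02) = 96.32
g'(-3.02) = -15.76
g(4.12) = 38.86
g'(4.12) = 50.64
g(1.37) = -5.05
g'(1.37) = -11.15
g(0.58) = 7.70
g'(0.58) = -20.51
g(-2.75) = 91.64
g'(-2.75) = -18.81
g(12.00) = 1881.00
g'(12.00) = 479.00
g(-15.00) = -2304.00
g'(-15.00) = 560.00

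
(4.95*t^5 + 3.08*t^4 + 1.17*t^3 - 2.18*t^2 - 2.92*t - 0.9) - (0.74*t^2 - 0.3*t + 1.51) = 4.95*t^5 + 3.08*t^4 + 1.17*t^3 - 2.92*t^2 - 2.62*t - 2.41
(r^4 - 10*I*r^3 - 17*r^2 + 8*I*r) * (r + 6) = r^5 + 6*r^4 - 10*I*r^4 - 17*r^3 - 60*I*r^3 - 102*r^2 + 8*I*r^2 + 48*I*r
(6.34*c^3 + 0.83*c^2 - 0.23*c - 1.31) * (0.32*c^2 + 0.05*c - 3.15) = 2.0288*c^5 + 0.5826*c^4 - 20.0031*c^3 - 3.0452*c^2 + 0.659*c + 4.1265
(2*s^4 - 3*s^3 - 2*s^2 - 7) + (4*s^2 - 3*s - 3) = 2*s^4 - 3*s^3 + 2*s^2 - 3*s - 10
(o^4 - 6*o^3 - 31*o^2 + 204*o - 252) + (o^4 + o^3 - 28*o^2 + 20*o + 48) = 2*o^4 - 5*o^3 - 59*o^2 + 224*o - 204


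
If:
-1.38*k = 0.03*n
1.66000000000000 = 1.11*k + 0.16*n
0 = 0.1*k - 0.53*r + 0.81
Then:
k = -0.27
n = 12.22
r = 1.48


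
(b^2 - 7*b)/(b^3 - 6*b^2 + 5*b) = (b - 7)/(b^2 - 6*b + 5)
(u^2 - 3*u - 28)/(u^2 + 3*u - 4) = (u - 7)/(u - 1)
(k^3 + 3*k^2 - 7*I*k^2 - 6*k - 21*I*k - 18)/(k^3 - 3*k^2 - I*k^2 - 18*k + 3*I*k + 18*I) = (k - 6*I)/(k - 6)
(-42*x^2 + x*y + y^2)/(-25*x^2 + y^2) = (42*x^2 - x*y - y^2)/(25*x^2 - y^2)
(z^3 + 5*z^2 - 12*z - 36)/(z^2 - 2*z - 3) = (z^2 + 8*z + 12)/(z + 1)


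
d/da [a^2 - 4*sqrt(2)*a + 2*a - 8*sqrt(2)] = 2*a - 4*sqrt(2) + 2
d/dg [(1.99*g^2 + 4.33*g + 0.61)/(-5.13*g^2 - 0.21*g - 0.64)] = (21.795*g^2 + 3.7114*g - 2.6431)/(26.3169*g^4 + 2.1546*g^3 + 6.6105*g^2 + 0.2688*g + 0.4096)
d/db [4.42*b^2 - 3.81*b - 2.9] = 8.84*b - 3.81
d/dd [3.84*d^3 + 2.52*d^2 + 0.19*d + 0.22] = 11.52*d^2 + 5.04*d + 0.19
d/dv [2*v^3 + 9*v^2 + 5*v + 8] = 6*v^2 + 18*v + 5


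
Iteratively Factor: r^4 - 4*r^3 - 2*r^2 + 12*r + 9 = (r + 1)*(r^3 - 5*r^2 + 3*r + 9) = (r + 1)^2*(r^2 - 6*r + 9) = (r - 3)*(r + 1)^2*(r - 3)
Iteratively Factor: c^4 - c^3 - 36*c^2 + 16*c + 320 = (c - 4)*(c^3 + 3*c^2 - 24*c - 80) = (c - 5)*(c - 4)*(c^2 + 8*c + 16) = (c - 5)*(c - 4)*(c + 4)*(c + 4)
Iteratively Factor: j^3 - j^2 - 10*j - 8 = (j + 1)*(j^2 - 2*j - 8) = (j + 1)*(j + 2)*(j - 4)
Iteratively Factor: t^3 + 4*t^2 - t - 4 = (t + 1)*(t^2 + 3*t - 4) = (t - 1)*(t + 1)*(t + 4)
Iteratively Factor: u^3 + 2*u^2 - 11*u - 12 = (u - 3)*(u^2 + 5*u + 4) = (u - 3)*(u + 4)*(u + 1)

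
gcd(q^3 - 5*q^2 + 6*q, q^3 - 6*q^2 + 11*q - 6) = q^2 - 5*q + 6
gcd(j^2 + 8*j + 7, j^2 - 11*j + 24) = 1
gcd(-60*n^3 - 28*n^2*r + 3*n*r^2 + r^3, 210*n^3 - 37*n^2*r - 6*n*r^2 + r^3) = -30*n^2 + n*r + r^2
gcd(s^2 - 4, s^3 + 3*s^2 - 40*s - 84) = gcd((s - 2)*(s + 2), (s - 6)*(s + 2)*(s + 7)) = s + 2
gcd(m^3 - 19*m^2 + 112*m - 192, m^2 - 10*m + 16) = m - 8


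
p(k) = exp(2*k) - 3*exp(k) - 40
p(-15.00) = -40.00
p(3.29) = 600.01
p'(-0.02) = -1.02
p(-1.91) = -40.42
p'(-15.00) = 0.00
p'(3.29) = 1360.55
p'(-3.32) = -0.11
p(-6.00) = -40.01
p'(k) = 2*exp(2*k) - 3*exp(k)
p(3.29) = 600.01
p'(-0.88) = -0.90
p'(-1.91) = -0.40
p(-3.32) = -40.11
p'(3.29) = 1360.55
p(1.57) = -31.32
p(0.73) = -41.92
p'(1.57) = 31.79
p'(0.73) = 2.39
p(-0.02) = -41.98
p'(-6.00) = -0.00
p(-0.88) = -41.07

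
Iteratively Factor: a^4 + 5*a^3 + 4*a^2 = (a + 1)*(a^3 + 4*a^2) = (a + 1)*(a + 4)*(a^2) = a*(a + 1)*(a + 4)*(a)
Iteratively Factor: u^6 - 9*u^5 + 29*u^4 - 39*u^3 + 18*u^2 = (u - 3)*(u^5 - 6*u^4 + 11*u^3 - 6*u^2) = (u - 3)^2*(u^4 - 3*u^3 + 2*u^2) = (u - 3)^2*(u - 1)*(u^3 - 2*u^2) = u*(u - 3)^2*(u - 1)*(u^2 - 2*u) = u^2*(u - 3)^2*(u - 1)*(u - 2)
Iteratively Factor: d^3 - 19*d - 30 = (d + 2)*(d^2 - 2*d - 15) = (d - 5)*(d + 2)*(d + 3)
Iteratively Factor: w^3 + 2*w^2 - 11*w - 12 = (w + 1)*(w^2 + w - 12) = (w - 3)*(w + 1)*(w + 4)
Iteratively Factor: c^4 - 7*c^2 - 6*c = (c + 1)*(c^3 - c^2 - 6*c) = (c + 1)*(c + 2)*(c^2 - 3*c) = (c - 3)*(c + 1)*(c + 2)*(c)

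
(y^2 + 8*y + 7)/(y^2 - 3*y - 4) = (y + 7)/(y - 4)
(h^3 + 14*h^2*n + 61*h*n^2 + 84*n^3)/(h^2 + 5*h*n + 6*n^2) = (h^2 + 11*h*n + 28*n^2)/(h + 2*n)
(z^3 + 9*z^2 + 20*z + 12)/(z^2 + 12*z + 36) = (z^2 + 3*z + 2)/(z + 6)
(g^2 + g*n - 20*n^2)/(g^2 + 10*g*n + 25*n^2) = (g - 4*n)/(g + 5*n)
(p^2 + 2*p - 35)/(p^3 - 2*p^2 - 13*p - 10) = (p + 7)/(p^2 + 3*p + 2)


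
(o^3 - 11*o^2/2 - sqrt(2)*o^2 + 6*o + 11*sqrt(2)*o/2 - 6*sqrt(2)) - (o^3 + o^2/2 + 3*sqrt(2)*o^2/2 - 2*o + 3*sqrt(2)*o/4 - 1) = -6*o^2 - 5*sqrt(2)*o^2/2 + 19*sqrt(2)*o/4 + 8*o - 6*sqrt(2) + 1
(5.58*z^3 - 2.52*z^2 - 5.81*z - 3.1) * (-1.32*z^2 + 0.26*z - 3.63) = -7.3656*z^5 + 4.7772*z^4 - 13.2414*z^3 + 11.729*z^2 + 20.2843*z + 11.253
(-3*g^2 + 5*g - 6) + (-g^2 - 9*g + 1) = -4*g^2 - 4*g - 5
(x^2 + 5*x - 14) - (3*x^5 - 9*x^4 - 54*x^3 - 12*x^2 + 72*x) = -3*x^5 + 9*x^4 + 54*x^3 + 13*x^2 - 67*x - 14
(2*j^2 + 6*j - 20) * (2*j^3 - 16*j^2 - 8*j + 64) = 4*j^5 - 20*j^4 - 152*j^3 + 400*j^2 + 544*j - 1280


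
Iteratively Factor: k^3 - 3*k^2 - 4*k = (k - 4)*(k^2 + k) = (k - 4)*(k + 1)*(k)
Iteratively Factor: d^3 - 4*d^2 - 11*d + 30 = (d - 5)*(d^2 + d - 6) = (d - 5)*(d + 3)*(d - 2)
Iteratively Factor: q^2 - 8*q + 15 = (q - 3)*(q - 5)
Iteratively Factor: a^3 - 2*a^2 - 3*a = (a)*(a^2 - 2*a - 3) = a*(a - 3)*(a + 1)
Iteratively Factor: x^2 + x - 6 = (x + 3)*(x - 2)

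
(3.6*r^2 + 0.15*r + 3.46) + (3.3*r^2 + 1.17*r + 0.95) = 6.9*r^2 + 1.32*r + 4.41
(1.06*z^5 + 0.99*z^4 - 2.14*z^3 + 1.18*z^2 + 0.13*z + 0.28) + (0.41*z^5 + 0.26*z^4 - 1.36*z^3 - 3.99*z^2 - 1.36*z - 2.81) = 1.47*z^5 + 1.25*z^4 - 3.5*z^3 - 2.81*z^2 - 1.23*z - 2.53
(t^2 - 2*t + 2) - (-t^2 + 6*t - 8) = 2*t^2 - 8*t + 10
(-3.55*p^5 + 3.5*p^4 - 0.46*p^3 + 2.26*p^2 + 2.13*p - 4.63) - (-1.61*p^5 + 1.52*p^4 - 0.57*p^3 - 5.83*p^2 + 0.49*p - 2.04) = -1.94*p^5 + 1.98*p^4 + 0.11*p^3 + 8.09*p^2 + 1.64*p - 2.59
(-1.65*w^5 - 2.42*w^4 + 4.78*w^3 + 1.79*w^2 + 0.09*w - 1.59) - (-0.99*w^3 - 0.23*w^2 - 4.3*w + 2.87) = -1.65*w^5 - 2.42*w^4 + 5.77*w^3 + 2.02*w^2 + 4.39*w - 4.46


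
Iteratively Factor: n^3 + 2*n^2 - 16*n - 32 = (n + 2)*(n^2 - 16) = (n + 2)*(n + 4)*(n - 4)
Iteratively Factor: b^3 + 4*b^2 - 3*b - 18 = (b - 2)*(b^2 + 6*b + 9) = (b - 2)*(b + 3)*(b + 3)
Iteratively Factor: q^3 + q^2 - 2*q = (q - 1)*(q^2 + 2*q) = q*(q - 1)*(q + 2)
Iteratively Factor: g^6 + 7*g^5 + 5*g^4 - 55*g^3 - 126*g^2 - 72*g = (g)*(g^5 + 7*g^4 + 5*g^3 - 55*g^2 - 126*g - 72) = g*(g + 3)*(g^4 + 4*g^3 - 7*g^2 - 34*g - 24) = g*(g + 1)*(g + 3)*(g^3 + 3*g^2 - 10*g - 24) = g*(g + 1)*(g + 2)*(g + 3)*(g^2 + g - 12) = g*(g + 1)*(g + 2)*(g + 3)*(g + 4)*(g - 3)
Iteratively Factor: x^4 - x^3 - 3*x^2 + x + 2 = (x + 1)*(x^3 - 2*x^2 - x + 2) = (x - 1)*(x + 1)*(x^2 - x - 2) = (x - 1)*(x + 1)^2*(x - 2)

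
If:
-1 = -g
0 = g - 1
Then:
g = 1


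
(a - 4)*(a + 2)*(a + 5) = a^3 + 3*a^2 - 18*a - 40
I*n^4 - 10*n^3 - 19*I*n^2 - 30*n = n*(n + 5*I)*(n + 6*I)*(I*n + 1)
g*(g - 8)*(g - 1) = g^3 - 9*g^2 + 8*g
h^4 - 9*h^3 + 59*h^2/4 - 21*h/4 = h*(h - 7)*(h - 3/2)*(h - 1/2)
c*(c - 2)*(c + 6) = c^3 + 4*c^2 - 12*c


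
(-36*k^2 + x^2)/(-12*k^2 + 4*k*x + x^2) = (-6*k + x)/(-2*k + x)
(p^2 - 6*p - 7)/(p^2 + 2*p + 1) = (p - 7)/(p + 1)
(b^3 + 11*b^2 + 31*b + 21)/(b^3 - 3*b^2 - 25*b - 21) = (b + 7)/(b - 7)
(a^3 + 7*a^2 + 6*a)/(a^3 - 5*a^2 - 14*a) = (a^2 + 7*a + 6)/(a^2 - 5*a - 14)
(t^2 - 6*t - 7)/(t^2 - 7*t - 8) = (t - 7)/(t - 8)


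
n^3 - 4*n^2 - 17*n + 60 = (n - 5)*(n - 3)*(n + 4)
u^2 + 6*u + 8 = (u + 2)*(u + 4)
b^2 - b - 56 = (b - 8)*(b + 7)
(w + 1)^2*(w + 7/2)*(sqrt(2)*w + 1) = sqrt(2)*w^4 + w^3 + 11*sqrt(2)*w^3/2 + 11*w^2/2 + 8*sqrt(2)*w^2 + 7*sqrt(2)*w/2 + 8*w + 7/2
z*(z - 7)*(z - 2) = z^3 - 9*z^2 + 14*z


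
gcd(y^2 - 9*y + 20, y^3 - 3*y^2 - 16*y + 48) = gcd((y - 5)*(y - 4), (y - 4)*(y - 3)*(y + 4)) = y - 4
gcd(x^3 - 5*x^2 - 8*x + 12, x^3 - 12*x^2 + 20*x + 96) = x^2 - 4*x - 12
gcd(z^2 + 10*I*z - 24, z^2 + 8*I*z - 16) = z + 4*I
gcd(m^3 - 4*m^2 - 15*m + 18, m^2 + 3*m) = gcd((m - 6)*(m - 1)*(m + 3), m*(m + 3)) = m + 3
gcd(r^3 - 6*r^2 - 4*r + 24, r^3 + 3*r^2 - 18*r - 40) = r + 2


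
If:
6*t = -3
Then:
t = -1/2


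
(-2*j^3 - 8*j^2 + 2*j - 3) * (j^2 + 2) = -2*j^5 - 8*j^4 - 2*j^3 - 19*j^2 + 4*j - 6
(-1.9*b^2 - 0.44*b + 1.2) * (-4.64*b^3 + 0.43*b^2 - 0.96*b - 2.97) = 8.816*b^5 + 1.2246*b^4 - 3.9332*b^3 + 6.5814*b^2 + 0.1548*b - 3.564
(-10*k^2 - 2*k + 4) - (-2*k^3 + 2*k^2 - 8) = 2*k^3 - 12*k^2 - 2*k + 12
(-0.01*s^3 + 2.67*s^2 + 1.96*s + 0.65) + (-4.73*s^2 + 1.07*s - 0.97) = -0.01*s^3 - 2.06*s^2 + 3.03*s - 0.32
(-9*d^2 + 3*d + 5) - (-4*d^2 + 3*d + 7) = -5*d^2 - 2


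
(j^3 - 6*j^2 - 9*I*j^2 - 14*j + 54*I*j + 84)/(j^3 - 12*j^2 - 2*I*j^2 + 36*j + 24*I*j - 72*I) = (j - 7*I)/(j - 6)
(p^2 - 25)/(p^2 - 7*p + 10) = (p + 5)/(p - 2)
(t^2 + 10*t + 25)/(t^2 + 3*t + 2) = (t^2 + 10*t + 25)/(t^2 + 3*t + 2)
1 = 1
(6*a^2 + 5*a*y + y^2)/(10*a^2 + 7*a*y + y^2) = (3*a + y)/(5*a + y)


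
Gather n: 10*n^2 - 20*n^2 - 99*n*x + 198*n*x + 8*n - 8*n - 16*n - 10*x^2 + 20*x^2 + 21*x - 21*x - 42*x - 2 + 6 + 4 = -10*n^2 + n*(99*x - 16) + 10*x^2 - 42*x + 8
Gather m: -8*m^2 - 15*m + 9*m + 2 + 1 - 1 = -8*m^2 - 6*m + 2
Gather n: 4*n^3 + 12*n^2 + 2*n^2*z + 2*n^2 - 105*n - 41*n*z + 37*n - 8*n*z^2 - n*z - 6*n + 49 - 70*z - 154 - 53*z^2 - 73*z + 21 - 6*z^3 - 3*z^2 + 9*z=4*n^3 + n^2*(2*z + 14) + n*(-8*z^2 - 42*z - 74) - 6*z^3 - 56*z^2 - 134*z - 84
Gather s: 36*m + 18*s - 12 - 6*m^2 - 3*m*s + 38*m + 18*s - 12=-6*m^2 + 74*m + s*(36 - 3*m) - 24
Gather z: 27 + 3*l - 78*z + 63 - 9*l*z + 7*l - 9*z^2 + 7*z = 10*l - 9*z^2 + z*(-9*l - 71) + 90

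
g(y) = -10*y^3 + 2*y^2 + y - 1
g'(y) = -30*y^2 + 4*y + 1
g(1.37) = -21.59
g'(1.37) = -49.83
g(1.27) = -16.99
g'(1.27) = -42.31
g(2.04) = -75.53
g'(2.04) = -115.69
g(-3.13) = 322.11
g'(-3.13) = -305.43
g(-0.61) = 1.40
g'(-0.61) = -12.60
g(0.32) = -0.80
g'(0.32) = -0.79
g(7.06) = -3413.21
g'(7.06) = -1466.07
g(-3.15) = 328.25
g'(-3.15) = -309.28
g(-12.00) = 17555.00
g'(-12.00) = -4367.00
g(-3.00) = 284.00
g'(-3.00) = -281.00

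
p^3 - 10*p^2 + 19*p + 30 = (p - 6)*(p - 5)*(p + 1)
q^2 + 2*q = q*(q + 2)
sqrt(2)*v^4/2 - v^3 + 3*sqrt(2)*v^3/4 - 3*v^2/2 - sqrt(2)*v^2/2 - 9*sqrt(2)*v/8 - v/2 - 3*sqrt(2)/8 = (v + 1/2)*(v + 1)*(v - 3*sqrt(2)/2)*(sqrt(2)*v/2 + 1/2)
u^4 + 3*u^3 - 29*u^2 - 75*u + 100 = (u - 5)*(u - 1)*(u + 4)*(u + 5)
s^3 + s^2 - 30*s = s*(s - 5)*(s + 6)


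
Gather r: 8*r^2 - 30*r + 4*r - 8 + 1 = 8*r^2 - 26*r - 7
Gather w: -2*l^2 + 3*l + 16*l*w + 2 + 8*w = -2*l^2 + 3*l + w*(16*l + 8) + 2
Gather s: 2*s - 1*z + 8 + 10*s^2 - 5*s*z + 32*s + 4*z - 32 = 10*s^2 + s*(34 - 5*z) + 3*z - 24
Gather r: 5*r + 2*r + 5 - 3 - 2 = 7*r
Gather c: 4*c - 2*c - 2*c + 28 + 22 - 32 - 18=0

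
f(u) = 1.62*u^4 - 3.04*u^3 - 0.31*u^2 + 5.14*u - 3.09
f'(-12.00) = -12498.14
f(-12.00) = 38736.03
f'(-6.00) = -1719.14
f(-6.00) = 2711.07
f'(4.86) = 530.56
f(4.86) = 569.38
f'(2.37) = 38.71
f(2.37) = 17.99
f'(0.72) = 2.38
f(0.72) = -0.25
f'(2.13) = 25.06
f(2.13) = 10.42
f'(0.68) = 2.54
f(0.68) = -0.35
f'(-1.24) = -20.47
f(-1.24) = -0.31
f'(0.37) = 3.99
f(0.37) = -1.35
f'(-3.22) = -303.77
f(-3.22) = 252.80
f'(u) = 6.48*u^3 - 9.12*u^2 - 0.62*u + 5.14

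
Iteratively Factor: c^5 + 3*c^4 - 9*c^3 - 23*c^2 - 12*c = (c - 3)*(c^4 + 6*c^3 + 9*c^2 + 4*c) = (c - 3)*(c + 1)*(c^3 + 5*c^2 + 4*c) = c*(c - 3)*(c + 1)*(c^2 + 5*c + 4) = c*(c - 3)*(c + 1)^2*(c + 4)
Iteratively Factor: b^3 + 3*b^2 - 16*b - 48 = (b + 4)*(b^2 - b - 12) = (b - 4)*(b + 4)*(b + 3)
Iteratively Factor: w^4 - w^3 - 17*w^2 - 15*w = (w - 5)*(w^3 + 4*w^2 + 3*w) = (w - 5)*(w + 3)*(w^2 + w) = w*(w - 5)*(w + 3)*(w + 1)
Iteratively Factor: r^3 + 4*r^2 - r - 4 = (r + 1)*(r^2 + 3*r - 4) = (r + 1)*(r + 4)*(r - 1)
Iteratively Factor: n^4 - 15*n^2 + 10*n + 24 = (n + 1)*(n^3 - n^2 - 14*n + 24) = (n + 1)*(n + 4)*(n^2 - 5*n + 6) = (n - 2)*(n + 1)*(n + 4)*(n - 3)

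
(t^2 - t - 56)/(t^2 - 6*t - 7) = (-t^2 + t + 56)/(-t^2 + 6*t + 7)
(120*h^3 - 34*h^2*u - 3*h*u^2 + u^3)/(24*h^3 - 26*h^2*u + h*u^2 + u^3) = (-5*h + u)/(-h + u)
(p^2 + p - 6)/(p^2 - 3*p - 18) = (p - 2)/(p - 6)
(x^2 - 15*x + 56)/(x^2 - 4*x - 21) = (x - 8)/(x + 3)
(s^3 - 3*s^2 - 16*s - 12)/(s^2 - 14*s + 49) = (s^3 - 3*s^2 - 16*s - 12)/(s^2 - 14*s + 49)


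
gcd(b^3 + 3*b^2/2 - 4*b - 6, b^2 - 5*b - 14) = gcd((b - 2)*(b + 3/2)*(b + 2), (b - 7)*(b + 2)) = b + 2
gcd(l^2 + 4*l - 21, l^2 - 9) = l - 3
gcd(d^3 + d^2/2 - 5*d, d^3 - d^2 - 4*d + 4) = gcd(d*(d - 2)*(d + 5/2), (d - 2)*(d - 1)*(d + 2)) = d - 2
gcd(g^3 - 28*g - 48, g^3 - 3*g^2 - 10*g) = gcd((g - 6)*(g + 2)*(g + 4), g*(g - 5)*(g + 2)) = g + 2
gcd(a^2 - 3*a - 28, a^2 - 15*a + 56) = a - 7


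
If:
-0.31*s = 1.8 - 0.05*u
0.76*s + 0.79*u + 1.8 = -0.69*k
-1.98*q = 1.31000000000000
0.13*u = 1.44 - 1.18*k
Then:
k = 0.99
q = -0.66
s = -5.47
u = 2.12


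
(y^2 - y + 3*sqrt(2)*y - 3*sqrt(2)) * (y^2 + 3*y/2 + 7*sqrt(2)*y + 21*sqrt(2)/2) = y^4 + y^3/2 + 10*sqrt(2)*y^3 + 5*sqrt(2)*y^2 + 81*y^2/2 - 15*sqrt(2)*y + 21*y - 63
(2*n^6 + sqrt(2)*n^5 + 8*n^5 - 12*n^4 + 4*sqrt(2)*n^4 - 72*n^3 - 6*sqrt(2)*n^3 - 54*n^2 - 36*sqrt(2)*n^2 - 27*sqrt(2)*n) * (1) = 2*n^6 + sqrt(2)*n^5 + 8*n^5 - 12*n^4 + 4*sqrt(2)*n^4 - 72*n^3 - 6*sqrt(2)*n^3 - 54*n^2 - 36*sqrt(2)*n^2 - 27*sqrt(2)*n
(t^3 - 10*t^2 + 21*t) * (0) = 0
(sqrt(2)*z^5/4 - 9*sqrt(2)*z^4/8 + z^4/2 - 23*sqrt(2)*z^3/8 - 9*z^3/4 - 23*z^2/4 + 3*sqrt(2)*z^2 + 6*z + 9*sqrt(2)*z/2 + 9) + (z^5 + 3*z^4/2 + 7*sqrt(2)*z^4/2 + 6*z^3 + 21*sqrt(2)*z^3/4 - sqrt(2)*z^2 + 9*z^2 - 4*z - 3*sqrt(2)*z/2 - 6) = sqrt(2)*z^5/4 + z^5 + 2*z^4 + 19*sqrt(2)*z^4/8 + 19*sqrt(2)*z^3/8 + 15*z^3/4 + 2*sqrt(2)*z^2 + 13*z^2/4 + 2*z + 3*sqrt(2)*z + 3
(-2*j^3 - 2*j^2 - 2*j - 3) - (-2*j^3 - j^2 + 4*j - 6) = -j^2 - 6*j + 3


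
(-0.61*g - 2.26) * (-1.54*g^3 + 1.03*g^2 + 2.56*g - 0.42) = 0.9394*g^4 + 2.8521*g^3 - 3.8894*g^2 - 5.5294*g + 0.9492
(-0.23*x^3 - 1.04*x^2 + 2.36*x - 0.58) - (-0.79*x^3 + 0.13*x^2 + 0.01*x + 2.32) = 0.56*x^3 - 1.17*x^2 + 2.35*x - 2.9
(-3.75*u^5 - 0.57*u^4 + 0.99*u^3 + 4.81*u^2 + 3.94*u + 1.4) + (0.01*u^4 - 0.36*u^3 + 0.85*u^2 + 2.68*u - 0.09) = -3.75*u^5 - 0.56*u^4 + 0.63*u^3 + 5.66*u^2 + 6.62*u + 1.31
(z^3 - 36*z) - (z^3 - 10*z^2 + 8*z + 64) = 10*z^2 - 44*z - 64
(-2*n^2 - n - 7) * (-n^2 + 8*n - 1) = 2*n^4 - 15*n^3 + n^2 - 55*n + 7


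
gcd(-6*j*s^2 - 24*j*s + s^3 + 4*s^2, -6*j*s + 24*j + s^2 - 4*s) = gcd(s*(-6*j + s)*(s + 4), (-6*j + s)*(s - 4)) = -6*j + s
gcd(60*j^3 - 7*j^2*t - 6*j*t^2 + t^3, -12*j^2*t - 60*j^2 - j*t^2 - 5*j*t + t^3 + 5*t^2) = -12*j^2 - j*t + t^2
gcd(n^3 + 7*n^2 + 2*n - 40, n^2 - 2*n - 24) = n + 4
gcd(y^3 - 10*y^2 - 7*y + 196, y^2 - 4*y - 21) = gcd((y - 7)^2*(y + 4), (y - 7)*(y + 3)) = y - 7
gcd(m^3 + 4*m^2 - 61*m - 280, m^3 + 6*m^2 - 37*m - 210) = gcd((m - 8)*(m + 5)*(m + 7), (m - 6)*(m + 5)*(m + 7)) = m^2 + 12*m + 35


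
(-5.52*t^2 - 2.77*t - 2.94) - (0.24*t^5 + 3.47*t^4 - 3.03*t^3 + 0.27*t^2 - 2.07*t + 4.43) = -0.24*t^5 - 3.47*t^4 + 3.03*t^3 - 5.79*t^2 - 0.7*t - 7.37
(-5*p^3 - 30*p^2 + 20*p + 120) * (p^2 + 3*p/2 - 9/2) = -5*p^5 - 75*p^4/2 - 5*p^3/2 + 285*p^2 + 90*p - 540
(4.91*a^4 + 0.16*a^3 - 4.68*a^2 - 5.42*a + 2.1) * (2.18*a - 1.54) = 10.7038*a^5 - 7.2126*a^4 - 10.4488*a^3 - 4.6084*a^2 + 12.9248*a - 3.234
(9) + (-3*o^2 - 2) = 7 - 3*o^2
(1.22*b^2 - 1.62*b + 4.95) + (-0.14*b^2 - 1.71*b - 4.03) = 1.08*b^2 - 3.33*b + 0.92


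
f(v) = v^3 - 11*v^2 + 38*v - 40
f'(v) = 3*v^2 - 22*v + 38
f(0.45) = -25.04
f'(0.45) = 28.71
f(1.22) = -8.20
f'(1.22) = 15.63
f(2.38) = 1.61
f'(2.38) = 2.63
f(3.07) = 1.92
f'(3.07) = -1.27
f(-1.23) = -105.24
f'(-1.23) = 69.60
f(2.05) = 0.29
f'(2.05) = 5.51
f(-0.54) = -63.89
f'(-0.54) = 50.75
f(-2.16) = -183.48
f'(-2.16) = 99.52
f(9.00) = 140.00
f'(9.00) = 83.00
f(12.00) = 560.00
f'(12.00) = 206.00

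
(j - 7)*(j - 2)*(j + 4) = j^3 - 5*j^2 - 22*j + 56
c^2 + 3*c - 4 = (c - 1)*(c + 4)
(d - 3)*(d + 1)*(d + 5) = d^3 + 3*d^2 - 13*d - 15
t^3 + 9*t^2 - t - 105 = (t - 3)*(t + 5)*(t + 7)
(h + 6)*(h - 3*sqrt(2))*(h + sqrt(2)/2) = h^3 - 5*sqrt(2)*h^2/2 + 6*h^2 - 15*sqrt(2)*h - 3*h - 18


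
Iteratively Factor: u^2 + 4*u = (u)*(u + 4)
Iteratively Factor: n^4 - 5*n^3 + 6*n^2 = (n - 2)*(n^3 - 3*n^2) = (n - 3)*(n - 2)*(n^2) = n*(n - 3)*(n - 2)*(n)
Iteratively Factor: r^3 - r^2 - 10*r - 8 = (r + 1)*(r^2 - 2*r - 8) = (r + 1)*(r + 2)*(r - 4)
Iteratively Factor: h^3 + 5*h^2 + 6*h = (h + 2)*(h^2 + 3*h) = (h + 2)*(h + 3)*(h)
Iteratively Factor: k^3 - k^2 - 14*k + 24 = (k - 3)*(k^2 + 2*k - 8) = (k - 3)*(k + 4)*(k - 2)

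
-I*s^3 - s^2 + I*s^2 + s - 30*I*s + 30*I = (s - 6*I)*(s + 5*I)*(-I*s + I)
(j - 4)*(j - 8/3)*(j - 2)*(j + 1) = j^4 - 23*j^3/3 + 46*j^2/3 + 8*j/3 - 64/3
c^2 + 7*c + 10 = (c + 2)*(c + 5)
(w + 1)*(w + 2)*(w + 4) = w^3 + 7*w^2 + 14*w + 8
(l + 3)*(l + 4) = l^2 + 7*l + 12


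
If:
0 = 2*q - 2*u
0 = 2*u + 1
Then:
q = -1/2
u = -1/2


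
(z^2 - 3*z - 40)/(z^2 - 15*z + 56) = (z + 5)/(z - 7)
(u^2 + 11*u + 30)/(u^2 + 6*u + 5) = (u + 6)/(u + 1)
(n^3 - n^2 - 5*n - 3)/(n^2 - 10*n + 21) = (n^2 + 2*n + 1)/(n - 7)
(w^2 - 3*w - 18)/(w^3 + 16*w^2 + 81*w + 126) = (w - 6)/(w^2 + 13*w + 42)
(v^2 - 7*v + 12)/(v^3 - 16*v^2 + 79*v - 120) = (v - 4)/(v^2 - 13*v + 40)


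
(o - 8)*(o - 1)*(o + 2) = o^3 - 7*o^2 - 10*o + 16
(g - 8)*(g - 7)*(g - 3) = g^3 - 18*g^2 + 101*g - 168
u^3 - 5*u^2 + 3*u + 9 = (u - 3)^2*(u + 1)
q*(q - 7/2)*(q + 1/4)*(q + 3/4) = q^4 - 5*q^3/2 - 53*q^2/16 - 21*q/32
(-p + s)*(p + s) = -p^2 + s^2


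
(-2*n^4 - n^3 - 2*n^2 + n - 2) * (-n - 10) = 2*n^5 + 21*n^4 + 12*n^3 + 19*n^2 - 8*n + 20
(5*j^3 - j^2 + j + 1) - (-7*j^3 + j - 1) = 12*j^3 - j^2 + 2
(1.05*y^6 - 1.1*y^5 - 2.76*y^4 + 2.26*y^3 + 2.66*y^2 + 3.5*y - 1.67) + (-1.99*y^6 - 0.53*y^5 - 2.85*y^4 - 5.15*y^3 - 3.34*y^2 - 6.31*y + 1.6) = -0.94*y^6 - 1.63*y^5 - 5.61*y^4 - 2.89*y^3 - 0.68*y^2 - 2.81*y - 0.0699999999999998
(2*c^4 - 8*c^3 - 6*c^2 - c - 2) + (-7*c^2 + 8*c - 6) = 2*c^4 - 8*c^3 - 13*c^2 + 7*c - 8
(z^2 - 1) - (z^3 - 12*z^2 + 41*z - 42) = -z^3 + 13*z^2 - 41*z + 41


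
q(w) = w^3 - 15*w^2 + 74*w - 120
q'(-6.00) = 362.00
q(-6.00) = -1320.00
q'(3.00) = 11.00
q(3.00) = -6.00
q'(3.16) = 9.16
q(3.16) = -4.39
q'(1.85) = 28.77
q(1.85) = -28.11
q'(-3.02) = 191.96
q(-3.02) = -507.83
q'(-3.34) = 207.67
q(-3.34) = -571.75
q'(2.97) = 11.36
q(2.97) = -6.34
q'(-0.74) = 97.84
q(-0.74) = -183.38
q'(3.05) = 10.41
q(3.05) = -5.46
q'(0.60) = 57.08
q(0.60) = -80.78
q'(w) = 3*w^2 - 30*w + 74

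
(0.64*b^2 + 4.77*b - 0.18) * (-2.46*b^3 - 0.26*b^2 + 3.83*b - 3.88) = -1.5744*b^5 - 11.9006*b^4 + 1.6538*b^3 + 15.8327*b^2 - 19.197*b + 0.6984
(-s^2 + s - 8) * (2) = -2*s^2 + 2*s - 16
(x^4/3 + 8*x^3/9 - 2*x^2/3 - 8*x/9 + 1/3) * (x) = x^5/3 + 8*x^4/9 - 2*x^3/3 - 8*x^2/9 + x/3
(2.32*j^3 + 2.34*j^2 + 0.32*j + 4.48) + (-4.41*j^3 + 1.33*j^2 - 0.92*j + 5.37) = -2.09*j^3 + 3.67*j^2 - 0.6*j + 9.85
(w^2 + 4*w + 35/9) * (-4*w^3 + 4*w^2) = -4*w^5 - 12*w^4 + 4*w^3/9 + 140*w^2/9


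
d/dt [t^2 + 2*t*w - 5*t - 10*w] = 2*t + 2*w - 5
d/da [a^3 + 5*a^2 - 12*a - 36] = 3*a^2 + 10*a - 12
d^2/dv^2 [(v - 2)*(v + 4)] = 2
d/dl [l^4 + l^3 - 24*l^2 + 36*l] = 4*l^3 + 3*l^2 - 48*l + 36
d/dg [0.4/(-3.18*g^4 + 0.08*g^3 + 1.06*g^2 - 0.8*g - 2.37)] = (5.088*g^3 - 0.096*g^2 - 0.848*g + 0.32)/(3.18*g^4 - 0.08*g^3 - 1.06*g^2 + 0.8*g + 2.37)^2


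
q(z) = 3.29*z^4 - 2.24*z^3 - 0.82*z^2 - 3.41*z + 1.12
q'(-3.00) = -414.29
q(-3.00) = 330.94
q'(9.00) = 9031.15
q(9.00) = 19856.74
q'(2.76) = 217.56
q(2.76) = 129.28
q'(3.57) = 503.86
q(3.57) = 410.98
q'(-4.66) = -1473.42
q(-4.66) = 1777.34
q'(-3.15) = -476.25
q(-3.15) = 397.66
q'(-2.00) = -132.29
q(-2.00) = 75.22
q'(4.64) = 1158.95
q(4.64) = 1268.87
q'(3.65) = 541.01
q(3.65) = 452.76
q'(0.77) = -2.65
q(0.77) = -1.86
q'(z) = 13.16*z^3 - 6.72*z^2 - 1.64*z - 3.41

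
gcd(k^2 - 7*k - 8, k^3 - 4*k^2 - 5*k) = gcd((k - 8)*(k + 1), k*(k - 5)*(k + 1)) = k + 1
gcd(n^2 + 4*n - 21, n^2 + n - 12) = n - 3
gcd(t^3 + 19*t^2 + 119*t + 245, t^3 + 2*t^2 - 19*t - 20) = t + 5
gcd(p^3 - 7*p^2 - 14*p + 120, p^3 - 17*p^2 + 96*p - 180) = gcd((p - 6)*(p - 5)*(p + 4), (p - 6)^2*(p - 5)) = p^2 - 11*p + 30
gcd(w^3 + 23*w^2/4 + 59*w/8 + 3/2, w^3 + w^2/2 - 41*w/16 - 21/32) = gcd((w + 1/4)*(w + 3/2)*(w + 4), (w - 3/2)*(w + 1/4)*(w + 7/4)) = w + 1/4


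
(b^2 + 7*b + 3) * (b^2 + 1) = b^4 + 7*b^3 + 4*b^2 + 7*b + 3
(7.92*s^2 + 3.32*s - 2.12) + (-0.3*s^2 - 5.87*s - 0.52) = 7.62*s^2 - 2.55*s - 2.64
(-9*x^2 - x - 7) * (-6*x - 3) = 54*x^3 + 33*x^2 + 45*x + 21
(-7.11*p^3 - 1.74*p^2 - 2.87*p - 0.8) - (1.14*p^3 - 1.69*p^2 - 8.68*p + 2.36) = -8.25*p^3 - 0.05*p^2 + 5.81*p - 3.16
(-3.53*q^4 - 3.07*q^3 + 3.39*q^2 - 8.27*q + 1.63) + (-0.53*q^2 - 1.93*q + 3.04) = -3.53*q^4 - 3.07*q^3 + 2.86*q^2 - 10.2*q + 4.67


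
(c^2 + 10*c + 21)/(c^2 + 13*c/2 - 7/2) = 2*(c + 3)/(2*c - 1)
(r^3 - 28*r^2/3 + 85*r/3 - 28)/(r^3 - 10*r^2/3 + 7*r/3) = (r^2 - 7*r + 12)/(r*(r - 1))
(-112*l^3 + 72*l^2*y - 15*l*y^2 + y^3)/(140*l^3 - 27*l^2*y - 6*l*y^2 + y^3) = (-4*l + y)/(5*l + y)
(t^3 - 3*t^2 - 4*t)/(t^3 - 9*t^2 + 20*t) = (t + 1)/(t - 5)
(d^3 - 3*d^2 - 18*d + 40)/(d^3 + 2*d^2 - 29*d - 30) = (d^2 + 2*d - 8)/(d^2 + 7*d + 6)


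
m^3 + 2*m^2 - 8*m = m*(m - 2)*(m + 4)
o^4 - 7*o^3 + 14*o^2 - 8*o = o*(o - 4)*(o - 2)*(o - 1)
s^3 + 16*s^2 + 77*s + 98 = (s + 2)*(s + 7)^2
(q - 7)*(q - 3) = q^2 - 10*q + 21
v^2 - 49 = (v - 7)*(v + 7)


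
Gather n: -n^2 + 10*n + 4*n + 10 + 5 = -n^2 + 14*n + 15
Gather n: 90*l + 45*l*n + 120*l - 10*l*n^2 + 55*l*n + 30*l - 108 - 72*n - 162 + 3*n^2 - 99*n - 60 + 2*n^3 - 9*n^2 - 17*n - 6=240*l + 2*n^3 + n^2*(-10*l - 6) + n*(100*l - 188) - 336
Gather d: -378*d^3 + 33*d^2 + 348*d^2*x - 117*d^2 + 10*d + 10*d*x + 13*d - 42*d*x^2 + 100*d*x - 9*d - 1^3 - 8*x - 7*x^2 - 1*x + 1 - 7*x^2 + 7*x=-378*d^3 + d^2*(348*x - 84) + d*(-42*x^2 + 110*x + 14) - 14*x^2 - 2*x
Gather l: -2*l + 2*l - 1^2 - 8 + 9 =0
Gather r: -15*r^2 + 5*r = -15*r^2 + 5*r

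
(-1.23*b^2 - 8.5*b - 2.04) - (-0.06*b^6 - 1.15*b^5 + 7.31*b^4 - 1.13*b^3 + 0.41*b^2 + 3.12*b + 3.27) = 0.06*b^6 + 1.15*b^5 - 7.31*b^4 + 1.13*b^3 - 1.64*b^2 - 11.62*b - 5.31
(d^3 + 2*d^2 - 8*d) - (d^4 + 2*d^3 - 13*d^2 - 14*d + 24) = -d^4 - d^3 + 15*d^2 + 6*d - 24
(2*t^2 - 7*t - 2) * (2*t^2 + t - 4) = 4*t^4 - 12*t^3 - 19*t^2 + 26*t + 8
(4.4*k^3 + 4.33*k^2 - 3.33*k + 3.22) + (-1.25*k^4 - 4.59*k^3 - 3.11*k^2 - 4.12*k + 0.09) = -1.25*k^4 - 0.19*k^3 + 1.22*k^2 - 7.45*k + 3.31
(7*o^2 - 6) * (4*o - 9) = 28*o^3 - 63*o^2 - 24*o + 54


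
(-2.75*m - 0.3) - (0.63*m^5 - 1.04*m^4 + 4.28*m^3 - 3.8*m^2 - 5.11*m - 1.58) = -0.63*m^5 + 1.04*m^4 - 4.28*m^3 + 3.8*m^2 + 2.36*m + 1.28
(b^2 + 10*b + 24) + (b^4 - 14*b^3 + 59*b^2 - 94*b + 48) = b^4 - 14*b^3 + 60*b^2 - 84*b + 72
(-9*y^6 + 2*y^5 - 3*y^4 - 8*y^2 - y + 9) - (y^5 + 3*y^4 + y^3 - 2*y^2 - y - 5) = -9*y^6 + y^5 - 6*y^4 - y^3 - 6*y^2 + 14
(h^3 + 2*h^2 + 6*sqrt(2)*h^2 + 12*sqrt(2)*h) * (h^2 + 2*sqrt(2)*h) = h^5 + 2*h^4 + 8*sqrt(2)*h^4 + 16*sqrt(2)*h^3 + 24*h^3 + 48*h^2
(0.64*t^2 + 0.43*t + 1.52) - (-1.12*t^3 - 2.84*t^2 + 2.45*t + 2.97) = 1.12*t^3 + 3.48*t^2 - 2.02*t - 1.45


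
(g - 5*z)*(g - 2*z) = g^2 - 7*g*z + 10*z^2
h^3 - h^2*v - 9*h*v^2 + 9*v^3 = (h - 3*v)*(h - v)*(h + 3*v)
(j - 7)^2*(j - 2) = j^3 - 16*j^2 + 77*j - 98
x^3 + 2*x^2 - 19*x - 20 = (x - 4)*(x + 1)*(x + 5)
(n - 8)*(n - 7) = n^2 - 15*n + 56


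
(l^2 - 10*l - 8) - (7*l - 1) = l^2 - 17*l - 7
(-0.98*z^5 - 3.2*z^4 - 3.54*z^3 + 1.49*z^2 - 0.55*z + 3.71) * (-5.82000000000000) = 5.7036*z^5 + 18.624*z^4 + 20.6028*z^3 - 8.6718*z^2 + 3.201*z - 21.5922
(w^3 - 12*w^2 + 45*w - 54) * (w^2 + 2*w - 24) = w^5 - 10*w^4 - 3*w^3 + 324*w^2 - 1188*w + 1296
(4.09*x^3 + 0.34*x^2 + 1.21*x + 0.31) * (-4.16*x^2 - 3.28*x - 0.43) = -17.0144*x^5 - 14.8296*x^4 - 7.9075*x^3 - 5.4046*x^2 - 1.5371*x - 0.1333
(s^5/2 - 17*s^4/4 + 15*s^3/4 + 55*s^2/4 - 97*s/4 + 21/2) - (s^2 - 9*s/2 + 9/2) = s^5/2 - 17*s^4/4 + 15*s^3/4 + 51*s^2/4 - 79*s/4 + 6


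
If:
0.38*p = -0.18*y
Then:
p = -0.473684210526316*y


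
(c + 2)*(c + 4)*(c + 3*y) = c^3 + 3*c^2*y + 6*c^2 + 18*c*y + 8*c + 24*y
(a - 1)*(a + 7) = a^2 + 6*a - 7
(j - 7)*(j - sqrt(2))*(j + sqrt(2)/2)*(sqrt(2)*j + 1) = sqrt(2)*j^4 - 7*sqrt(2)*j^3 - 3*sqrt(2)*j^2/2 - j + 21*sqrt(2)*j/2 + 7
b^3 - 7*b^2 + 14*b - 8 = (b - 4)*(b - 2)*(b - 1)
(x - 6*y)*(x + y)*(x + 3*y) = x^3 - 2*x^2*y - 21*x*y^2 - 18*y^3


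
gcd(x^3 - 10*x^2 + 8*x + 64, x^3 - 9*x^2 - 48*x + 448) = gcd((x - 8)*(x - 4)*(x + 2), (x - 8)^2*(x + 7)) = x - 8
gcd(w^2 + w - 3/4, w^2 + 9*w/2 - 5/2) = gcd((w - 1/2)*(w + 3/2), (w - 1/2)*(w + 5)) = w - 1/2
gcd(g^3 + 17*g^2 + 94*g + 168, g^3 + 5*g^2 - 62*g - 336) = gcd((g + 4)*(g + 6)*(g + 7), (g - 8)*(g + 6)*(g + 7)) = g^2 + 13*g + 42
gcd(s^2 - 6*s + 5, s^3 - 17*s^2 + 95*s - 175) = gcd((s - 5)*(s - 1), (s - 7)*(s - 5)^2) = s - 5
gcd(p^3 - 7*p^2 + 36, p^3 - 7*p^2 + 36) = p^3 - 7*p^2 + 36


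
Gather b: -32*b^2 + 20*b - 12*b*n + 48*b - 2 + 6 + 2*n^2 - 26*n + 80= -32*b^2 + b*(68 - 12*n) + 2*n^2 - 26*n + 84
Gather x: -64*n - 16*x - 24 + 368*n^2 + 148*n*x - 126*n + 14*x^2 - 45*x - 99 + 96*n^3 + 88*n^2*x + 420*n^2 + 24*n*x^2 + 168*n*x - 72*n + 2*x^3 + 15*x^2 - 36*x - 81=96*n^3 + 788*n^2 - 262*n + 2*x^3 + x^2*(24*n + 29) + x*(88*n^2 + 316*n - 97) - 204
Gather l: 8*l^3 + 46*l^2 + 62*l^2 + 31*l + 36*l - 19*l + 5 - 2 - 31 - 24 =8*l^3 + 108*l^2 + 48*l - 52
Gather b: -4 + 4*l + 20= 4*l + 16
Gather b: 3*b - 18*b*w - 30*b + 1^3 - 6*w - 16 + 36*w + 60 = b*(-18*w - 27) + 30*w + 45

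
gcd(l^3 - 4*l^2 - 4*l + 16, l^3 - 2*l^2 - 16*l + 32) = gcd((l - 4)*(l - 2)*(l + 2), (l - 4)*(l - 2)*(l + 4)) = l^2 - 6*l + 8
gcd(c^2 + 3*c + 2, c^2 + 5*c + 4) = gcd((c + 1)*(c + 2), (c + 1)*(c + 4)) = c + 1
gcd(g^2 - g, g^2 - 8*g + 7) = g - 1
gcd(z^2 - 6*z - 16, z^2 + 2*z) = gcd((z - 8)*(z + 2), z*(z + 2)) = z + 2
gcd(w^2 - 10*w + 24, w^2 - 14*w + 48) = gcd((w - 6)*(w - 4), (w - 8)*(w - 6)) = w - 6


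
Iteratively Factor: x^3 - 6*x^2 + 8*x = (x)*(x^2 - 6*x + 8) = x*(x - 4)*(x - 2)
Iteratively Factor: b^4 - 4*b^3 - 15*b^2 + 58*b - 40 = (b + 4)*(b^3 - 8*b^2 + 17*b - 10) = (b - 1)*(b + 4)*(b^2 - 7*b + 10) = (b - 5)*(b - 1)*(b + 4)*(b - 2)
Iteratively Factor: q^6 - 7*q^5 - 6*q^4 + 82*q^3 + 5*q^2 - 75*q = (q)*(q^5 - 7*q^4 - 6*q^3 + 82*q^2 + 5*q - 75) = q*(q + 3)*(q^4 - 10*q^3 + 24*q^2 + 10*q - 25) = q*(q - 1)*(q + 3)*(q^3 - 9*q^2 + 15*q + 25) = q*(q - 5)*(q - 1)*(q + 3)*(q^2 - 4*q - 5) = q*(q - 5)*(q - 1)*(q + 1)*(q + 3)*(q - 5)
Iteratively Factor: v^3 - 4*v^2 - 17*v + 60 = (v - 5)*(v^2 + v - 12) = (v - 5)*(v + 4)*(v - 3)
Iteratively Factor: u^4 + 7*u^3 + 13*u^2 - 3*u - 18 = (u - 1)*(u^3 + 8*u^2 + 21*u + 18) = (u - 1)*(u + 3)*(u^2 + 5*u + 6) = (u - 1)*(u + 2)*(u + 3)*(u + 3)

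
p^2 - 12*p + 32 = (p - 8)*(p - 4)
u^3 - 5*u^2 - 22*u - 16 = (u - 8)*(u + 1)*(u + 2)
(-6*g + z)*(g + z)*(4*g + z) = -24*g^3 - 26*g^2*z - g*z^2 + z^3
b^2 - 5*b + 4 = (b - 4)*(b - 1)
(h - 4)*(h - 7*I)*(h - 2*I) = h^3 - 4*h^2 - 9*I*h^2 - 14*h + 36*I*h + 56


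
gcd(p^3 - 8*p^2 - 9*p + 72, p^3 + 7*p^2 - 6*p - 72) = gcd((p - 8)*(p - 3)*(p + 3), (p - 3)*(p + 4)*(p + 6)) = p - 3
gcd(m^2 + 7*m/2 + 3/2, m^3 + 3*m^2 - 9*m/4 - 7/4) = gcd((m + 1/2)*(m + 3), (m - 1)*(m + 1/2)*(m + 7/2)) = m + 1/2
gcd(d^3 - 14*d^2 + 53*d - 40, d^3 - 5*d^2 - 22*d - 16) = d - 8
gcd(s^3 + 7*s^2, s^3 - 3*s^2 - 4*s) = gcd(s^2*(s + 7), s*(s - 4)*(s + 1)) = s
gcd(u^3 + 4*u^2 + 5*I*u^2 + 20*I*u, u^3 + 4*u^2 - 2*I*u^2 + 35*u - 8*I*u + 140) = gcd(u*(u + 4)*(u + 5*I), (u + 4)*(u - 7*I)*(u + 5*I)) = u^2 + u*(4 + 5*I) + 20*I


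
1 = 1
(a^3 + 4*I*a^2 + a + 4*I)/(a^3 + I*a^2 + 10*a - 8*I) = (a + I)/(a - 2*I)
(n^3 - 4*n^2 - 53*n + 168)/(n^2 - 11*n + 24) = n + 7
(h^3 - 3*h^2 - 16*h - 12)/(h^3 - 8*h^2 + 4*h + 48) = (h + 1)/(h - 4)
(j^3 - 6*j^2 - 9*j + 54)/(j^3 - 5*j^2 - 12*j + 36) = (j - 3)/(j - 2)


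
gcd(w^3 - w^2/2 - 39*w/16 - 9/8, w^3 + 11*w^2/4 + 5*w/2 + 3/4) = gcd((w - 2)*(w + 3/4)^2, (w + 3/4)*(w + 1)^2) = w + 3/4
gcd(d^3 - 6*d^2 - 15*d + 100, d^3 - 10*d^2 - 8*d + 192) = d + 4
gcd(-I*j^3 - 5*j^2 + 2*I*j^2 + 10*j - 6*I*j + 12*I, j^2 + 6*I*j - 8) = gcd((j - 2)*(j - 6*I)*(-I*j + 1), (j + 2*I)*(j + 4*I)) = 1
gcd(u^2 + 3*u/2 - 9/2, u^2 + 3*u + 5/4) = 1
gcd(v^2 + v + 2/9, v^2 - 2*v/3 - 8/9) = v + 2/3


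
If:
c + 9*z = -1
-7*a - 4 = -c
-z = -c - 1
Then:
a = -5/7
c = -1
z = 0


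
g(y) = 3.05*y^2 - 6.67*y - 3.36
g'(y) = 6.1*y - 6.67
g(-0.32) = -0.91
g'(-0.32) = -8.62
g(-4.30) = 81.72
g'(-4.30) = -32.90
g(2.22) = -3.14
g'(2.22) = 6.87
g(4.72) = 33.11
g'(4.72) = 22.12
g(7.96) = 136.80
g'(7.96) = 41.89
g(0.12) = -4.12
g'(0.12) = -5.94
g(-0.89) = 4.99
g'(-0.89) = -12.10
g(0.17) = -4.41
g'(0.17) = -5.63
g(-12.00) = 515.88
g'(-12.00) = -79.87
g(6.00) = 66.42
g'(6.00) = 29.93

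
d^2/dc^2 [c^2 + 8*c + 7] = 2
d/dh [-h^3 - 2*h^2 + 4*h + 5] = -3*h^2 - 4*h + 4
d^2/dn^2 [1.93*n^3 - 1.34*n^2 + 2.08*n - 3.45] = 11.58*n - 2.68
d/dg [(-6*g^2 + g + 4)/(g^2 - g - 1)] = (5*g^2 + 4*g + 3)/(g^4 - 2*g^3 - g^2 + 2*g + 1)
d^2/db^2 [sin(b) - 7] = -sin(b)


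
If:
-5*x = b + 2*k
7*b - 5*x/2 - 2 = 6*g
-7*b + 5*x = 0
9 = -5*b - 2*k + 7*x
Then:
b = 45/64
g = 59/768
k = -45/16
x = 63/64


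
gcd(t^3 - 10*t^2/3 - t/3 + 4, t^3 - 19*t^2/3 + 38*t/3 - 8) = t^2 - 13*t/3 + 4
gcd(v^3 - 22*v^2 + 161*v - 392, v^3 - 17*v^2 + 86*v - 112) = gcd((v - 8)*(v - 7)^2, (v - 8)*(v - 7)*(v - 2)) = v^2 - 15*v + 56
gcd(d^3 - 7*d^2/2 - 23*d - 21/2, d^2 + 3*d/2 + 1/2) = d + 1/2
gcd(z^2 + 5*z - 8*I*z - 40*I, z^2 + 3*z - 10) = z + 5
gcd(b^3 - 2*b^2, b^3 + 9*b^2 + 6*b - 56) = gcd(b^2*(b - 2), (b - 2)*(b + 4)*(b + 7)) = b - 2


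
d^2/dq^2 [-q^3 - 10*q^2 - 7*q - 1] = -6*q - 20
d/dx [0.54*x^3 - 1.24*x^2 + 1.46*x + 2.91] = 1.62*x^2 - 2.48*x + 1.46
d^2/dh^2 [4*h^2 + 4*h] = 8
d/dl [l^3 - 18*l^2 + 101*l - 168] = 3*l^2 - 36*l + 101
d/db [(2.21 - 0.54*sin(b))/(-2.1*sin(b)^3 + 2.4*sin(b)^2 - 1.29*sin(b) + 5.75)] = (-2.268*sin(b)^3 + 15.219*sin(b)^2 - 10.608*sin(b) - 0.2541)*cos(b)/(4.41*sin(b)^6 - 10.08*sin(b)^5 + 11.178*sin(b)^4 - 30.342*sin(b)^3 + 29.2641*sin(b)^2 - 14.835*sin(b) + 33.0625)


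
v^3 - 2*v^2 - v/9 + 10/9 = (v - 5/3)*(v - 1)*(v + 2/3)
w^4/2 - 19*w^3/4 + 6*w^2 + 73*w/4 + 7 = (w/2 + 1/2)*(w - 7)*(w - 4)*(w + 1/2)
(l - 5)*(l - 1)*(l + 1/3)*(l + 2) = l^4 - 11*l^3/3 - 25*l^2/3 + 23*l/3 + 10/3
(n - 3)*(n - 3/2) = n^2 - 9*n/2 + 9/2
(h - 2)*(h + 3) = h^2 + h - 6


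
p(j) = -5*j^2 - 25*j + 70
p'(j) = -10*j - 25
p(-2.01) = 100.05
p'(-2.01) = -4.90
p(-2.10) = 100.45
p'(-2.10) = -4.00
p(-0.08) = 71.97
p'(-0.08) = -24.20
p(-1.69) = 97.97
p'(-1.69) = -8.10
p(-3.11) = 99.39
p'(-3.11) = 6.10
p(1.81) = 8.37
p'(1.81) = -43.10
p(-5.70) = 50.05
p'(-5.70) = 32.00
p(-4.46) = 82.04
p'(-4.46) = 19.60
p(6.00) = -260.00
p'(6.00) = -85.00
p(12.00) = -950.00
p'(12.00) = -145.00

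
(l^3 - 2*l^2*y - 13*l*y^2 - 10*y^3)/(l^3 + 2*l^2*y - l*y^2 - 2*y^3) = (-l + 5*y)/(-l + y)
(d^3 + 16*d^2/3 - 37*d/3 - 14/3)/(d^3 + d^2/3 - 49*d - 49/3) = (d - 2)/(d - 7)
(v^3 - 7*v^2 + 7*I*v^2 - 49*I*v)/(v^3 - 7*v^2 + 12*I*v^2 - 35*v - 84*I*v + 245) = v/(v + 5*I)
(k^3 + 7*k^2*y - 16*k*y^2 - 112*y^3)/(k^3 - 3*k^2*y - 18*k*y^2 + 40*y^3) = (k^2 + 3*k*y - 28*y^2)/(k^2 - 7*k*y + 10*y^2)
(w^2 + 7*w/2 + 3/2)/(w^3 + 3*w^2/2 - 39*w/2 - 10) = (w + 3)/(w^2 + w - 20)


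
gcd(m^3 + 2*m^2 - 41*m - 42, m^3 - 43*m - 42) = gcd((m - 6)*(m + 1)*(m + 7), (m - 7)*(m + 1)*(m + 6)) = m + 1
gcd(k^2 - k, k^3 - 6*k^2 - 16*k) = k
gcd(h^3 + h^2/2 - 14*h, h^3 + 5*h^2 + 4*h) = h^2 + 4*h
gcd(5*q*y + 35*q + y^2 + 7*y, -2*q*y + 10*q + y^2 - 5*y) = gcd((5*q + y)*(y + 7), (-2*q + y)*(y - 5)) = 1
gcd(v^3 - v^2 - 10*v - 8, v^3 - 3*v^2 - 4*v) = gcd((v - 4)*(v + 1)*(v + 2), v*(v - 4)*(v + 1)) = v^2 - 3*v - 4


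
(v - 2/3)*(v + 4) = v^2 + 10*v/3 - 8/3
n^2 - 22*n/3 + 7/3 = (n - 7)*(n - 1/3)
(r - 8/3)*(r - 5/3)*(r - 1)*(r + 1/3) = r^4 - 5*r^3 + 7*r^2 - 41*r/27 - 40/27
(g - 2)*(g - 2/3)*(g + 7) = g^3 + 13*g^2/3 - 52*g/3 + 28/3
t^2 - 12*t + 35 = (t - 7)*(t - 5)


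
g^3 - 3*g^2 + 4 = (g - 2)^2*(g + 1)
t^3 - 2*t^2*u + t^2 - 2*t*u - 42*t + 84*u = (t - 6)*(t + 7)*(t - 2*u)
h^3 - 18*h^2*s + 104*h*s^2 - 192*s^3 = (h - 8*s)*(h - 6*s)*(h - 4*s)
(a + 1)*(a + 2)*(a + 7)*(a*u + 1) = a^4*u + 10*a^3*u + a^3 + 23*a^2*u + 10*a^2 + 14*a*u + 23*a + 14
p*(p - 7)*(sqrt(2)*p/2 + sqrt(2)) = sqrt(2)*p^3/2 - 5*sqrt(2)*p^2/2 - 7*sqrt(2)*p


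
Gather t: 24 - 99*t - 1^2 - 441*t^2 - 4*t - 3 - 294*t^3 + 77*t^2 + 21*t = -294*t^3 - 364*t^2 - 82*t + 20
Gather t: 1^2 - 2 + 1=0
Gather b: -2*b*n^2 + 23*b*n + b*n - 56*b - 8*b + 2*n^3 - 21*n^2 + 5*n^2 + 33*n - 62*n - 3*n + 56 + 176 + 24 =b*(-2*n^2 + 24*n - 64) + 2*n^3 - 16*n^2 - 32*n + 256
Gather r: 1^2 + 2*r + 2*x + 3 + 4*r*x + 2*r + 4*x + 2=r*(4*x + 4) + 6*x + 6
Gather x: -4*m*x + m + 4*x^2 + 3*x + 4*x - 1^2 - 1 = m + 4*x^2 + x*(7 - 4*m) - 2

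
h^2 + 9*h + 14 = (h + 2)*(h + 7)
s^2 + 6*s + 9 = (s + 3)^2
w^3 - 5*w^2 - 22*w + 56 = (w - 7)*(w - 2)*(w + 4)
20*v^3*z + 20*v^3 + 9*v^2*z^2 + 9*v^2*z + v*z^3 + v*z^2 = (4*v + z)*(5*v + z)*(v*z + v)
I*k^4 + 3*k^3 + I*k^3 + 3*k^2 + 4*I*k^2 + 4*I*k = k*(k - 4*I)*(k + I)*(I*k + I)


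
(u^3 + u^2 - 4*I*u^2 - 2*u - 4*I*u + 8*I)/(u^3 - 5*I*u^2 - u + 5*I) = (u^2 + u*(2 - 4*I) - 8*I)/(u^2 + u*(1 - 5*I) - 5*I)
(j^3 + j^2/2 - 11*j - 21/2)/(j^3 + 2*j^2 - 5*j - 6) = (j - 7/2)/(j - 2)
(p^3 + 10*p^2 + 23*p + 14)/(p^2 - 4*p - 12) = (p^2 + 8*p + 7)/(p - 6)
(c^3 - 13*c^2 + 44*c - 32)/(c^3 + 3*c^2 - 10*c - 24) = (c^3 - 13*c^2 + 44*c - 32)/(c^3 + 3*c^2 - 10*c - 24)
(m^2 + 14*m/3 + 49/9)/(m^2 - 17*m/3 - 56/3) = (m + 7/3)/(m - 8)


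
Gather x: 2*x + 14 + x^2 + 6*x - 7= x^2 + 8*x + 7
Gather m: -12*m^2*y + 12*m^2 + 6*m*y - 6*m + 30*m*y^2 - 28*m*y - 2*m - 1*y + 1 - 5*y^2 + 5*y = m^2*(12 - 12*y) + m*(30*y^2 - 22*y - 8) - 5*y^2 + 4*y + 1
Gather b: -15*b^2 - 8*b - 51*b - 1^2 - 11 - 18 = -15*b^2 - 59*b - 30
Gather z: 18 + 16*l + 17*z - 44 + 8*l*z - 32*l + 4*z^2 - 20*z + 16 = -16*l + 4*z^2 + z*(8*l - 3) - 10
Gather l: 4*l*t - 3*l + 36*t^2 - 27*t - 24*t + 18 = l*(4*t - 3) + 36*t^2 - 51*t + 18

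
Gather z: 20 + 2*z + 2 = 2*z + 22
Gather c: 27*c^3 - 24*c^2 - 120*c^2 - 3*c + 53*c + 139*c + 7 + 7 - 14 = 27*c^3 - 144*c^2 + 189*c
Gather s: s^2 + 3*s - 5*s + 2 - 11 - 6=s^2 - 2*s - 15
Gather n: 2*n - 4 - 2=2*n - 6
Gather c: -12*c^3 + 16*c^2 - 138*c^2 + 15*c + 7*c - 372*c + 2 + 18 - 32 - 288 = -12*c^3 - 122*c^2 - 350*c - 300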